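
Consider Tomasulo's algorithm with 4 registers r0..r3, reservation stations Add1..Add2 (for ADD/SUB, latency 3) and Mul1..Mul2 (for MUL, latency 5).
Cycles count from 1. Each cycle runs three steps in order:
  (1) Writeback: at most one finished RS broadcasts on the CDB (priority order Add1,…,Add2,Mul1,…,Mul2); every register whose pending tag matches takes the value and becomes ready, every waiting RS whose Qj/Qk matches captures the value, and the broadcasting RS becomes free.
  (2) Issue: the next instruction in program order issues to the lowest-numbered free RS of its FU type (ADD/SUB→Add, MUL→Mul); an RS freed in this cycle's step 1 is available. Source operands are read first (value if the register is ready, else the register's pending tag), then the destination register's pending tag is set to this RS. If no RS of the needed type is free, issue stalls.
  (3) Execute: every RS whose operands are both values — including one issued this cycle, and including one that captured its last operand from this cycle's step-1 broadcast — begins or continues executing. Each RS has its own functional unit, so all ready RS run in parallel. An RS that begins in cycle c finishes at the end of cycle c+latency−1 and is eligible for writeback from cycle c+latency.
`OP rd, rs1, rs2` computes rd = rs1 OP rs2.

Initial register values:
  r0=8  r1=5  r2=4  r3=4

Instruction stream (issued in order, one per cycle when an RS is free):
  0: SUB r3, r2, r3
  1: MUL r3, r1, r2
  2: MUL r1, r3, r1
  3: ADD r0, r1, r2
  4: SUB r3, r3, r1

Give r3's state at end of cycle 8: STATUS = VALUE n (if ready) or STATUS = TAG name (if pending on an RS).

cycle 1: issue SUB r3<-Add1 // r0:8,r1:5,r2:4,r3:Add1
cycle 2: issue MUL r3<-Mul1 // r0:8,r1:5,r2:4,r3:Mul1
cycle 3: issue MUL r1<-Mul2 // r0:8,r1:Mul2,r2:4,r3:Mul1
cycle 4: CDB Add1=0; issue ADD r0<-Add1 // r0:Add1,r1:Mul2,r2:4,r3:Mul1
cycle 5: issue SUB r3<-Add2 // r0:Add1,r1:Mul2,r2:4,r3:Add2
cycle 6: - // r0:Add1,r1:Mul2,r2:4,r3:Add2
cycle 7: CDB Mul1=20 // r0:Add1,r1:Mul2,r2:4,r3:Add2
cycle 8: - // r0:Add1,r1:Mul2,r2:4,r3:Add2

STATUS = TAG Add2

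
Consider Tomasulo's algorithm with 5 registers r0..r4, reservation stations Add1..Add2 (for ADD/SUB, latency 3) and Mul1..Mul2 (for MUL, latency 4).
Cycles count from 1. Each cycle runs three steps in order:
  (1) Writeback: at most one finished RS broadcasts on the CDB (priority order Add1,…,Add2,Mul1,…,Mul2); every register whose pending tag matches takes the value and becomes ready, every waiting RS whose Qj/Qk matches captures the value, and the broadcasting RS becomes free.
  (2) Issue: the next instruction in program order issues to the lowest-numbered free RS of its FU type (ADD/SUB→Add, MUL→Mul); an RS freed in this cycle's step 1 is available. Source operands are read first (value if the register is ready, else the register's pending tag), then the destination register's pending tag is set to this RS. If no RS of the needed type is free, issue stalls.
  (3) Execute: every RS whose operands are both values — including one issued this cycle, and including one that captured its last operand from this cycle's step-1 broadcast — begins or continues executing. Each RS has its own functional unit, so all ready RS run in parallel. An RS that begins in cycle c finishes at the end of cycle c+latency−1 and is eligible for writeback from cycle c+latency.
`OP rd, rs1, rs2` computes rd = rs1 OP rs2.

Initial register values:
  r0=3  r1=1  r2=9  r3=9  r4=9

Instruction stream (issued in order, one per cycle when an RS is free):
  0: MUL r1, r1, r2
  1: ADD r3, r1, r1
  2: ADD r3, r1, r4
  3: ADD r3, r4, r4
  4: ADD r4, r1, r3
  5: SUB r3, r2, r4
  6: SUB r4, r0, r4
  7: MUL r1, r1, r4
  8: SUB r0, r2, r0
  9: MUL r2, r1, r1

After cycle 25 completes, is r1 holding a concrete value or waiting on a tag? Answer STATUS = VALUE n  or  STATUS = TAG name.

cycle 1: issue MUL r1<-Mul1 // r0:3,r1:Mul1,r2:9,r3:9,r4:9
cycle 2: issue ADD r3<-Add1 // r0:3,r1:Mul1,r2:9,r3:Add1,r4:9
cycle 3: issue ADD r3<-Add2 // r0:3,r1:Mul1,r2:9,r3:Add2,r4:9
cycle 4: stall // r0:3,r1:Mul1,r2:9,r3:Add2,r4:9
cycle 5: CDB Mul1=9; stall // r0:3,r1:9,r2:9,r3:Add2,r4:9
cycle 6: stall // r0:3,r1:9,r2:9,r3:Add2,r4:9
cycle 7: stall // r0:3,r1:9,r2:9,r3:Add2,r4:9
cycle 8: CDB Add1=18; issue ADD r3<-Add1 // r0:3,r1:9,r2:9,r3:Add1,r4:9
cycle 9: CDB Add2=18; issue ADD r4<-Add2 // r0:3,r1:9,r2:9,r3:Add1,r4:Add2
cycle 10: stall // r0:3,r1:9,r2:9,r3:Add1,r4:Add2
cycle 11: CDB Add1=18; issue SUB r3<-Add1 // r0:3,r1:9,r2:9,r3:Add1,r4:Add2
cycle 12: stall // r0:3,r1:9,r2:9,r3:Add1,r4:Add2
cycle 13: stall // r0:3,r1:9,r2:9,r3:Add1,r4:Add2
cycle 14: CDB Add2=27; issue SUB r4<-Add2 // r0:3,r1:9,r2:9,r3:Add1,r4:Add2
cycle 15: issue MUL r1<-Mul1 // r0:3,r1:Mul1,r2:9,r3:Add1,r4:Add2
cycle 16: stall // r0:3,r1:Mul1,r2:9,r3:Add1,r4:Add2
cycle 17: CDB Add1=-18; issue SUB r0<-Add1 // r0:Add1,r1:Mul1,r2:9,r3:-18,r4:Add2
cycle 18: CDB Add2=-24; issue MUL r2<-Mul2 // r0:Add1,r1:Mul1,r2:Mul2,r3:-18,r4:-24
cycle 19: - // r0:Add1,r1:Mul1,r2:Mul2,r3:-18,r4:-24
cycle 20: CDB Add1=6 // r0:6,r1:Mul1,r2:Mul2,r3:-18,r4:-24
cycle 21: - // r0:6,r1:Mul1,r2:Mul2,r3:-18,r4:-24
cycle 22: CDB Mul1=-216 // r0:6,r1:-216,r2:Mul2,r3:-18,r4:-24
cycle 23: - // r0:6,r1:-216,r2:Mul2,r3:-18,r4:-24
cycle 24: - // r0:6,r1:-216,r2:Mul2,r3:-18,r4:-24
cycle 25: - // r0:6,r1:-216,r2:Mul2,r3:-18,r4:-24

STATUS = VALUE -216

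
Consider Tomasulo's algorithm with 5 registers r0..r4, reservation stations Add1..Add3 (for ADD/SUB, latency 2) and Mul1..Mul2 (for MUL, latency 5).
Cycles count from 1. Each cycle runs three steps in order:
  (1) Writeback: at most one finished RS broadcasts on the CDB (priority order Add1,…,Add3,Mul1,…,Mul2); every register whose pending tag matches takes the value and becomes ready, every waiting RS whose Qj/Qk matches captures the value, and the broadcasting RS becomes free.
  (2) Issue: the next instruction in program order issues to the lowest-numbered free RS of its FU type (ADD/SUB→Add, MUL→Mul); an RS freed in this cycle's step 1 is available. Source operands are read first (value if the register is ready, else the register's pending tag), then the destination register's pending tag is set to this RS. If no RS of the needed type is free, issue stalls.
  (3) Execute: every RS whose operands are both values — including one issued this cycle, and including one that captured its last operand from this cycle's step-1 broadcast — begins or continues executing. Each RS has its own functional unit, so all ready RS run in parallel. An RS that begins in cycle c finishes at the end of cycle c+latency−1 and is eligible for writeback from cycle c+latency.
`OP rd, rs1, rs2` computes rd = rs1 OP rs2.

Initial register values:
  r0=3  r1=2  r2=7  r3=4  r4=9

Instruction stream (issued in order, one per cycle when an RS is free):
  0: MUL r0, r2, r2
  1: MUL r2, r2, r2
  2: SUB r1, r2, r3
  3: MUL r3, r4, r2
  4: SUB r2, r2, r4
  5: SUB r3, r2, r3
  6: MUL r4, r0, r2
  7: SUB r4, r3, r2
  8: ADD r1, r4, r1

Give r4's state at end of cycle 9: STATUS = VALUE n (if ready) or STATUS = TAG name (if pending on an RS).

c1: issue MUL r0<-Mul1 | r0:Mul1,r1:2,r2:7,r3:4,r4:9
c2: issue MUL r2<-Mul2 | r0:Mul1,r1:2,r2:Mul2,r3:4,r4:9
c3: issue SUB r1<-Add1 | r0:Mul1,r1:Add1,r2:Mul2,r3:4,r4:9
c4: stall | r0:Mul1,r1:Add1,r2:Mul2,r3:4,r4:9
c5: stall | r0:Mul1,r1:Add1,r2:Mul2,r3:4,r4:9
c6: CDB Mul1=49; issue MUL r3<-Mul1 | r0:49,r1:Add1,r2:Mul2,r3:Mul1,r4:9
c7: CDB Mul2=49; issue SUB r2<-Add2 | r0:49,r1:Add1,r2:Add2,r3:Mul1,r4:9
c8: issue SUB r3<-Add3 | r0:49,r1:Add1,r2:Add2,r3:Add3,r4:9
c9: CDB Add1=45; issue MUL r4<-Mul2 | r0:49,r1:45,r2:Add2,r3:Add3,r4:Mul2

STATUS = TAG Mul2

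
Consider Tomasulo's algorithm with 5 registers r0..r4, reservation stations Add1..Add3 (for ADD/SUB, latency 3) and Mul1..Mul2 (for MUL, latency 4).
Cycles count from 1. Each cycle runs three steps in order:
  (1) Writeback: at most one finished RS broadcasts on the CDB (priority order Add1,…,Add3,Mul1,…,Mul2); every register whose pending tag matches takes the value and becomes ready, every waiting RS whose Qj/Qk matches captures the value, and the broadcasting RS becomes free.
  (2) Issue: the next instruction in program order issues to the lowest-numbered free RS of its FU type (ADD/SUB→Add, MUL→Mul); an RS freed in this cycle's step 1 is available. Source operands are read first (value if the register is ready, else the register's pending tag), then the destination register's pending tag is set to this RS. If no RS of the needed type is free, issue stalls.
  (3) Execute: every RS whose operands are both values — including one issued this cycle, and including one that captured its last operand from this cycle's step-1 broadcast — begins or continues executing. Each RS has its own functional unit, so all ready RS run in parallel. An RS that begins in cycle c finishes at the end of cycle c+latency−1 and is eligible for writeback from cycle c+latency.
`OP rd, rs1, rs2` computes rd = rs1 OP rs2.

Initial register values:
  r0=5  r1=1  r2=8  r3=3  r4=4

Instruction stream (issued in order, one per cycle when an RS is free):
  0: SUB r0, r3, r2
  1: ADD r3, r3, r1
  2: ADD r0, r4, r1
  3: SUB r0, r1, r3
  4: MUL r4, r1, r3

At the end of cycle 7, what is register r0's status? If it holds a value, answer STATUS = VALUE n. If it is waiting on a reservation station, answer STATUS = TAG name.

STATUS = TAG Add1

cycle 1: issue SUB r0<-Add1 // r0:Add1,r1:1,r2:8,r3:3,r4:4
cycle 2: issue ADD r3<-Add2 // r0:Add1,r1:1,r2:8,r3:Add2,r4:4
cycle 3: issue ADD r0<-Add3 // r0:Add3,r1:1,r2:8,r3:Add2,r4:4
cycle 4: CDB Add1=-5; issue SUB r0<-Add1 // r0:Add1,r1:1,r2:8,r3:Add2,r4:4
cycle 5: CDB Add2=4; issue MUL r4<-Mul1 // r0:Add1,r1:1,r2:8,r3:4,r4:Mul1
cycle 6: CDB Add3=5 // r0:Add1,r1:1,r2:8,r3:4,r4:Mul1
cycle 7: - // r0:Add1,r1:1,r2:8,r3:4,r4:Mul1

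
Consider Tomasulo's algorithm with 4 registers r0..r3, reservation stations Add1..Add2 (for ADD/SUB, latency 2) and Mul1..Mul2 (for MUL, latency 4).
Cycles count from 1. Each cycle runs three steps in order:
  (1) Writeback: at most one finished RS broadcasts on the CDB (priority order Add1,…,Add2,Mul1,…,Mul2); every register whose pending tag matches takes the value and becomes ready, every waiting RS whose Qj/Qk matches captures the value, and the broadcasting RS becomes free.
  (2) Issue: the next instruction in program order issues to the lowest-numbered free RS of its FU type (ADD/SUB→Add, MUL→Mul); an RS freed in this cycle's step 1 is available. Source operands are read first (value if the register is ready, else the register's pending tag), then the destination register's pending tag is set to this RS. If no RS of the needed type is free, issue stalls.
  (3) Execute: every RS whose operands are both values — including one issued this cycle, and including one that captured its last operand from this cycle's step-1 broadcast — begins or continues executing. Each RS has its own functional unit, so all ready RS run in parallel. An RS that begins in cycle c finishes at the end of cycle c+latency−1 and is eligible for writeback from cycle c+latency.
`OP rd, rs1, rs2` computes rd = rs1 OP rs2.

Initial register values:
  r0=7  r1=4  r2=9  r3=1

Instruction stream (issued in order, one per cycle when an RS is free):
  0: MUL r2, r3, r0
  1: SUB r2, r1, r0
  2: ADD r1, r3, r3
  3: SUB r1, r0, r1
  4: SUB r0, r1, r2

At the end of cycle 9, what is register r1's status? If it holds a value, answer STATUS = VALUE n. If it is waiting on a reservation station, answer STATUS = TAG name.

  c1: issue MUL r2<-Mul1  regs: r0:7,r1:4,r2:Mul1,r3:1
  c2: issue SUB r2<-Add1  regs: r0:7,r1:4,r2:Add1,r3:1
  c3: issue ADD r1<-Add2  regs: r0:7,r1:Add2,r2:Add1,r3:1
  c4: CDB Add1=-3; issue SUB r1<-Add1  regs: r0:7,r1:Add1,r2:-3,r3:1
  c5: CDB Add2=2; issue SUB r0<-Add2  regs: r0:Add2,r1:Add1,r2:-3,r3:1
  c6: CDB Mul1=7  regs: r0:Add2,r1:Add1,r2:-3,r3:1
  c7: CDB Add1=5  regs: r0:Add2,r1:5,r2:-3,r3:1
  c8: -  regs: r0:Add2,r1:5,r2:-3,r3:1
  c9: CDB Add2=8  regs: r0:8,r1:5,r2:-3,r3:1

STATUS = VALUE 5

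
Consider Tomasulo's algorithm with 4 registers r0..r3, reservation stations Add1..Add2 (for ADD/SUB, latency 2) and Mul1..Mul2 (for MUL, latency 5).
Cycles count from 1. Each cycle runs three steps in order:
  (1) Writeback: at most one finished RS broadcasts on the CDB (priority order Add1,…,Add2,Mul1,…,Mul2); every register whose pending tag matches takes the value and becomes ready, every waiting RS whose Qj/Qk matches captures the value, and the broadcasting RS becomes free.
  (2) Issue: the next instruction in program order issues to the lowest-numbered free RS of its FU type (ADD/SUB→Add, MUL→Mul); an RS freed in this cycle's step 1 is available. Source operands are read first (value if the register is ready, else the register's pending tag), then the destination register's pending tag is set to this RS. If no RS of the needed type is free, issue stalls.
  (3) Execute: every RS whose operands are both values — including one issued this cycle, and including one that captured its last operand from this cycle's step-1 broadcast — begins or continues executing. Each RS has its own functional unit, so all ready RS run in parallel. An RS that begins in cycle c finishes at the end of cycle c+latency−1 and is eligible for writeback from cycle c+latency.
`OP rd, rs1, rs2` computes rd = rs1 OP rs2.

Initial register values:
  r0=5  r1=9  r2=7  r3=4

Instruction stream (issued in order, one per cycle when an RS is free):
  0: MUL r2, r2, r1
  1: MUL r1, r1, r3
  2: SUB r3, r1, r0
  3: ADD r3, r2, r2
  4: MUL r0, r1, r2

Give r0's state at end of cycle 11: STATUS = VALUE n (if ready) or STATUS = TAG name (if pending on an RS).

STATUS = TAG Mul1

cycle 1: issue MUL r2<-Mul1 // r0:5,r1:9,r2:Mul1,r3:4
cycle 2: issue MUL r1<-Mul2 // r0:5,r1:Mul2,r2:Mul1,r3:4
cycle 3: issue SUB r3<-Add1 // r0:5,r1:Mul2,r2:Mul1,r3:Add1
cycle 4: issue ADD r3<-Add2 // r0:5,r1:Mul2,r2:Mul1,r3:Add2
cycle 5: stall // r0:5,r1:Mul2,r2:Mul1,r3:Add2
cycle 6: CDB Mul1=63; issue MUL r0<-Mul1 // r0:Mul1,r1:Mul2,r2:63,r3:Add2
cycle 7: CDB Mul2=36 // r0:Mul1,r1:36,r2:63,r3:Add2
cycle 8: CDB Add2=126 // r0:Mul1,r1:36,r2:63,r3:126
cycle 9: CDB Add1=31 // r0:Mul1,r1:36,r2:63,r3:126
cycle 10: - // r0:Mul1,r1:36,r2:63,r3:126
cycle 11: - // r0:Mul1,r1:36,r2:63,r3:126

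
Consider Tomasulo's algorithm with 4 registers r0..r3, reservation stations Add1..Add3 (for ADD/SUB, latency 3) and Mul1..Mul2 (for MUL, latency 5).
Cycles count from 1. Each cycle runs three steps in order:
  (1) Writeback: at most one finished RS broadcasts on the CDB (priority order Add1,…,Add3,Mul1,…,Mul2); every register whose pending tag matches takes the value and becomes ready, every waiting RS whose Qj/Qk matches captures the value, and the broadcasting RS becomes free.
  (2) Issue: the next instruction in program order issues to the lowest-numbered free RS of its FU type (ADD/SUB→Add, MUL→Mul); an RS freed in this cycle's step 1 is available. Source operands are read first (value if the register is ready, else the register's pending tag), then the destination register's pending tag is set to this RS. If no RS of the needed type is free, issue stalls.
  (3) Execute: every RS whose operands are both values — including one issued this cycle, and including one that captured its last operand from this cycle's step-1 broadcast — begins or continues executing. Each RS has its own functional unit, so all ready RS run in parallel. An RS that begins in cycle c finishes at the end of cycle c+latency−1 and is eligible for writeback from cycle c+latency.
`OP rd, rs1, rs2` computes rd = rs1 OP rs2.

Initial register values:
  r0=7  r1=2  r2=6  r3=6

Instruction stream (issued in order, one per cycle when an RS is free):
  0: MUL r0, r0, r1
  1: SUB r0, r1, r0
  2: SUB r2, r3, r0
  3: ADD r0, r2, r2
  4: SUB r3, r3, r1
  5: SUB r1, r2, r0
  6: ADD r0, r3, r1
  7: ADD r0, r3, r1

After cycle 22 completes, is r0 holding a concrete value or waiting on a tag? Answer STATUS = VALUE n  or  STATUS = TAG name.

cycle 1: issue MUL r0<-Mul1 // r0:Mul1,r1:2,r2:6,r3:6
cycle 2: issue SUB r0<-Add1 // r0:Add1,r1:2,r2:6,r3:6
cycle 3: issue SUB r2<-Add2 // r0:Add1,r1:2,r2:Add2,r3:6
cycle 4: issue ADD r0<-Add3 // r0:Add3,r1:2,r2:Add2,r3:6
cycle 5: stall // r0:Add3,r1:2,r2:Add2,r3:6
cycle 6: CDB Mul1=14; stall // r0:Add3,r1:2,r2:Add2,r3:6
cycle 7: stall // r0:Add3,r1:2,r2:Add2,r3:6
cycle 8: stall // r0:Add3,r1:2,r2:Add2,r3:6
cycle 9: CDB Add1=-12; issue SUB r3<-Add1 // r0:Add3,r1:2,r2:Add2,r3:Add1
cycle 10: stall // r0:Add3,r1:2,r2:Add2,r3:Add1
cycle 11: stall // r0:Add3,r1:2,r2:Add2,r3:Add1
cycle 12: CDB Add1=4; issue SUB r1<-Add1 // r0:Add3,r1:Add1,r2:Add2,r3:4
cycle 13: CDB Add2=18; issue ADD r0<-Add2 // r0:Add2,r1:Add1,r2:18,r3:4
cycle 14: stall // r0:Add2,r1:Add1,r2:18,r3:4
cycle 15: stall // r0:Add2,r1:Add1,r2:18,r3:4
cycle 16: CDB Add3=36; issue ADD r0<-Add3 // r0:Add3,r1:Add1,r2:18,r3:4
cycle 17: - // r0:Add3,r1:Add1,r2:18,r3:4
cycle 18: - // r0:Add3,r1:Add1,r2:18,r3:4
cycle 19: CDB Add1=-18 // r0:Add3,r1:-18,r2:18,r3:4
cycle 20: - // r0:Add3,r1:-18,r2:18,r3:4
cycle 21: - // r0:Add3,r1:-18,r2:18,r3:4
cycle 22: CDB Add2=-14 // r0:Add3,r1:-18,r2:18,r3:4

STATUS = TAG Add3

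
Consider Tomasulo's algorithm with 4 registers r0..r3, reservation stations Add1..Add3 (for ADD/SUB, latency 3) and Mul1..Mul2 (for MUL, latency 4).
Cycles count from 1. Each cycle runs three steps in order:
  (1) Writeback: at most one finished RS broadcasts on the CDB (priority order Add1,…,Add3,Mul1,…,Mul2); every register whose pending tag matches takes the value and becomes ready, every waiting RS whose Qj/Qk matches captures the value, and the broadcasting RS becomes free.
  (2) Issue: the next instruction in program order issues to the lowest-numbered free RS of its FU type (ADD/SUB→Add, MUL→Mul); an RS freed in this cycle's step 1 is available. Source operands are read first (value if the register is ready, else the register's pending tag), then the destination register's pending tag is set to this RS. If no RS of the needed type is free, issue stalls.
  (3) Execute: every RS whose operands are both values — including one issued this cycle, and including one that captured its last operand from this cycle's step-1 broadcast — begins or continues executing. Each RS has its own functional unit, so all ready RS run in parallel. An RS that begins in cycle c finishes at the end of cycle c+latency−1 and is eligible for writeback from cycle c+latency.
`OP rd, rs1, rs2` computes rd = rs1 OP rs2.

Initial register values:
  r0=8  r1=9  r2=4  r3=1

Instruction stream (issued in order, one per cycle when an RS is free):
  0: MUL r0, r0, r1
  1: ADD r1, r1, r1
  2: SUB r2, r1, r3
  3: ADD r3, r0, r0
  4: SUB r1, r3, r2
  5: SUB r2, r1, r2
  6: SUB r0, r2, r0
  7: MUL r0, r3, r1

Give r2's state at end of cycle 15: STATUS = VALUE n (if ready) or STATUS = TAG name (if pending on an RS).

STATUS = VALUE 110

cycle 1: issue MUL r0<-Mul1 // r0:Mul1,r1:9,r2:4,r3:1
cycle 2: issue ADD r1<-Add1 // r0:Mul1,r1:Add1,r2:4,r3:1
cycle 3: issue SUB r2<-Add2 // r0:Mul1,r1:Add1,r2:Add2,r3:1
cycle 4: issue ADD r3<-Add3 // r0:Mul1,r1:Add1,r2:Add2,r3:Add3
cycle 5: CDB Add1=18; issue SUB r1<-Add1 // r0:Mul1,r1:Add1,r2:Add2,r3:Add3
cycle 6: CDB Mul1=72; stall // r0:72,r1:Add1,r2:Add2,r3:Add3
cycle 7: stall // r0:72,r1:Add1,r2:Add2,r3:Add3
cycle 8: CDB Add2=17; issue SUB r2<-Add2 // r0:72,r1:Add1,r2:Add2,r3:Add3
cycle 9: CDB Add3=144; issue SUB r0<-Add3 // r0:Add3,r1:Add1,r2:Add2,r3:144
cycle 10: issue MUL r0<-Mul1 // r0:Mul1,r1:Add1,r2:Add2,r3:144
cycle 11: - // r0:Mul1,r1:Add1,r2:Add2,r3:144
cycle 12: CDB Add1=127 // r0:Mul1,r1:127,r2:Add2,r3:144
cycle 13: - // r0:Mul1,r1:127,r2:Add2,r3:144
cycle 14: - // r0:Mul1,r1:127,r2:Add2,r3:144
cycle 15: CDB Add2=110 // r0:Mul1,r1:127,r2:110,r3:144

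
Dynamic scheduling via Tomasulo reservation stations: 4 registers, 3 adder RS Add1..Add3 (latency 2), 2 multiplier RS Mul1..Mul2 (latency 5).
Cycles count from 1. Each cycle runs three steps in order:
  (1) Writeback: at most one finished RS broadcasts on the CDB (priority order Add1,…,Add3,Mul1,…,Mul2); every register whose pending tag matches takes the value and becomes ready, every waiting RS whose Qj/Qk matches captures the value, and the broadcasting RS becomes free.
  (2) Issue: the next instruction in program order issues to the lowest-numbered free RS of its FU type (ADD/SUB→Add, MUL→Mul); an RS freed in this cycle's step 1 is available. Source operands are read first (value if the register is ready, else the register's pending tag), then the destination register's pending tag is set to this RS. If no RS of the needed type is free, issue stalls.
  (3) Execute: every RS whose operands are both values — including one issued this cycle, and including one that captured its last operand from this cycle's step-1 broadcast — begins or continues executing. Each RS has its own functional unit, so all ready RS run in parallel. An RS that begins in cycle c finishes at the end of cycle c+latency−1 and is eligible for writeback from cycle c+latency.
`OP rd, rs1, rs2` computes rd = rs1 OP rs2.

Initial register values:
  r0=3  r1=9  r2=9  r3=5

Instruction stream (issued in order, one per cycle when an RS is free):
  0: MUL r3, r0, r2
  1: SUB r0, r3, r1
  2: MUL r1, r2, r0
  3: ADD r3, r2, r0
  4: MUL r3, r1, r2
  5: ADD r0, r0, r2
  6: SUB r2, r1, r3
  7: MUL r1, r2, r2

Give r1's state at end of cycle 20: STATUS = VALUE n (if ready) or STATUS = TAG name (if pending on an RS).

cycle 1: issue MUL r3<-Mul1 // r0:3,r1:9,r2:9,r3:Mul1
cycle 2: issue SUB r0<-Add1 // r0:Add1,r1:9,r2:9,r3:Mul1
cycle 3: issue MUL r1<-Mul2 // r0:Add1,r1:Mul2,r2:9,r3:Mul1
cycle 4: issue ADD r3<-Add2 // r0:Add1,r1:Mul2,r2:9,r3:Add2
cycle 5: stall // r0:Add1,r1:Mul2,r2:9,r3:Add2
cycle 6: CDB Mul1=27; issue MUL r3<-Mul1 // r0:Add1,r1:Mul2,r2:9,r3:Mul1
cycle 7: issue ADD r0<-Add3 // r0:Add3,r1:Mul2,r2:9,r3:Mul1
cycle 8: CDB Add1=18; issue SUB r2<-Add1 // r0:Add3,r1:Mul2,r2:Add1,r3:Mul1
cycle 9: stall // r0:Add3,r1:Mul2,r2:Add1,r3:Mul1
cycle 10: CDB Add2=27; stall // r0:Add3,r1:Mul2,r2:Add1,r3:Mul1
cycle 11: CDB Add3=27; stall // r0:27,r1:Mul2,r2:Add1,r3:Mul1
cycle 12: stall // r0:27,r1:Mul2,r2:Add1,r3:Mul1
cycle 13: CDB Mul2=162; issue MUL r1<-Mul2 // r0:27,r1:Mul2,r2:Add1,r3:Mul1
cycle 14: - // r0:27,r1:Mul2,r2:Add1,r3:Mul1
cycle 15: - // r0:27,r1:Mul2,r2:Add1,r3:Mul1
cycle 16: - // r0:27,r1:Mul2,r2:Add1,r3:Mul1
cycle 17: - // r0:27,r1:Mul2,r2:Add1,r3:Mul1
cycle 18: CDB Mul1=1458 // r0:27,r1:Mul2,r2:Add1,r3:1458
cycle 19: - // r0:27,r1:Mul2,r2:Add1,r3:1458
cycle 20: CDB Add1=-1296 // r0:27,r1:Mul2,r2:-1296,r3:1458

STATUS = TAG Mul2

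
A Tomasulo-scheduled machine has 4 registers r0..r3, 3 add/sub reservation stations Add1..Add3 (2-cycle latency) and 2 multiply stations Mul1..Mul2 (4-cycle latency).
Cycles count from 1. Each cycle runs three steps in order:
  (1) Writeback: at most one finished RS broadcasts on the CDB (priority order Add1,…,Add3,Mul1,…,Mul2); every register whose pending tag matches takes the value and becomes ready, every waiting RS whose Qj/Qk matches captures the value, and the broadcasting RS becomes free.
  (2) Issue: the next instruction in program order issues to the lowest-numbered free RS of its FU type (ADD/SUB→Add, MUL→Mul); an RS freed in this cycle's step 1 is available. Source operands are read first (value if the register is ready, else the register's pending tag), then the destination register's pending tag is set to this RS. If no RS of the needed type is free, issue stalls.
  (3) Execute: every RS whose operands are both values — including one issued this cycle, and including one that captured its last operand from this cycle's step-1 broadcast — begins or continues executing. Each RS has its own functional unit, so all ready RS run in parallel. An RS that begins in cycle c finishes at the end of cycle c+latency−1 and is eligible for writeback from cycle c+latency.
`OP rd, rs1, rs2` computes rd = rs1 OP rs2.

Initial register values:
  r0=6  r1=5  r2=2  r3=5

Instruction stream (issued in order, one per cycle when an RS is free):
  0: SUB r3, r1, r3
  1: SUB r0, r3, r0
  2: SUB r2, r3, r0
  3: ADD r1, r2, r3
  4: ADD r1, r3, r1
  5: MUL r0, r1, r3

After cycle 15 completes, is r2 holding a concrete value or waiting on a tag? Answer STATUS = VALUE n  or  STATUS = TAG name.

STATUS = VALUE 6

  c1: issue SUB r3<-Add1  regs: r0:6,r1:5,r2:2,r3:Add1
  c2: issue SUB r0<-Add2  regs: r0:Add2,r1:5,r2:2,r3:Add1
  c3: CDB Add1=0; issue SUB r2<-Add1  regs: r0:Add2,r1:5,r2:Add1,r3:0
  c4: issue ADD r1<-Add3  regs: r0:Add2,r1:Add3,r2:Add1,r3:0
  c5: CDB Add2=-6; issue ADD r1<-Add2  regs: r0:-6,r1:Add2,r2:Add1,r3:0
  c6: issue MUL r0<-Mul1  regs: r0:Mul1,r1:Add2,r2:Add1,r3:0
  c7: CDB Add1=6  regs: r0:Mul1,r1:Add2,r2:6,r3:0
  c8: -  regs: r0:Mul1,r1:Add2,r2:6,r3:0
  c9: CDB Add3=6  regs: r0:Mul1,r1:Add2,r2:6,r3:0
  c10: -  regs: r0:Mul1,r1:Add2,r2:6,r3:0
  c11: CDB Add2=6  regs: r0:Mul1,r1:6,r2:6,r3:0
  c12: -  regs: r0:Mul1,r1:6,r2:6,r3:0
  c13: -  regs: r0:Mul1,r1:6,r2:6,r3:0
  c14: -  regs: r0:Mul1,r1:6,r2:6,r3:0
  c15: CDB Mul1=0  regs: r0:0,r1:6,r2:6,r3:0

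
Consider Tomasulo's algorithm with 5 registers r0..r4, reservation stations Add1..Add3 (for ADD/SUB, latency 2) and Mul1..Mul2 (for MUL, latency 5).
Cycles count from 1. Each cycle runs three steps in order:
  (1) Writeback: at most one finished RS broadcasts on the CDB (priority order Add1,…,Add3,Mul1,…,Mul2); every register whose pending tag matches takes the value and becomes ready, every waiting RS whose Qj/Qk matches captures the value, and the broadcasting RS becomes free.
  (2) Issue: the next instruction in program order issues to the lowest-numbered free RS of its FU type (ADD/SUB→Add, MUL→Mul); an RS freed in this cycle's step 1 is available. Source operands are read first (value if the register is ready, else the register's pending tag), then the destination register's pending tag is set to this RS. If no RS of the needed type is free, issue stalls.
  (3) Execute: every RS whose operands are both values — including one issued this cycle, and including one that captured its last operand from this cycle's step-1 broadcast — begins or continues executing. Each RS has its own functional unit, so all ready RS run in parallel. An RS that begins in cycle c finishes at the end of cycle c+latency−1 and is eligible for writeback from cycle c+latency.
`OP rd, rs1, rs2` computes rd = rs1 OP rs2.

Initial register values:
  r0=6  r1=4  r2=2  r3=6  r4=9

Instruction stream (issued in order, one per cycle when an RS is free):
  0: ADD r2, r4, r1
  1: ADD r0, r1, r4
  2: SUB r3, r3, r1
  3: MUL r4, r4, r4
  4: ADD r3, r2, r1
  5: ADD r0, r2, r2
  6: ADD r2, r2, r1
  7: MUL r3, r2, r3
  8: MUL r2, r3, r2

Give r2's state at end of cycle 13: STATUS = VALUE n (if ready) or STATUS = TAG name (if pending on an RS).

STATUS = TAG Mul1

cycle 1: issue ADD r2<-Add1 // r0:6,r1:4,r2:Add1,r3:6,r4:9
cycle 2: issue ADD r0<-Add2 // r0:Add2,r1:4,r2:Add1,r3:6,r4:9
cycle 3: CDB Add1=13; issue SUB r3<-Add1 // r0:Add2,r1:4,r2:13,r3:Add1,r4:9
cycle 4: CDB Add2=13; issue MUL r4<-Mul1 // r0:13,r1:4,r2:13,r3:Add1,r4:Mul1
cycle 5: CDB Add1=2; issue ADD r3<-Add1 // r0:13,r1:4,r2:13,r3:Add1,r4:Mul1
cycle 6: issue ADD r0<-Add2 // r0:Add2,r1:4,r2:13,r3:Add1,r4:Mul1
cycle 7: CDB Add1=17; issue ADD r2<-Add1 // r0:Add2,r1:4,r2:Add1,r3:17,r4:Mul1
cycle 8: CDB Add2=26; issue MUL r3<-Mul2 // r0:26,r1:4,r2:Add1,r3:Mul2,r4:Mul1
cycle 9: CDB Add1=17; stall // r0:26,r1:4,r2:17,r3:Mul2,r4:Mul1
cycle 10: CDB Mul1=81; issue MUL r2<-Mul1 // r0:26,r1:4,r2:Mul1,r3:Mul2,r4:81
cycle 11: - // r0:26,r1:4,r2:Mul1,r3:Mul2,r4:81
cycle 12: - // r0:26,r1:4,r2:Mul1,r3:Mul2,r4:81
cycle 13: - // r0:26,r1:4,r2:Mul1,r3:Mul2,r4:81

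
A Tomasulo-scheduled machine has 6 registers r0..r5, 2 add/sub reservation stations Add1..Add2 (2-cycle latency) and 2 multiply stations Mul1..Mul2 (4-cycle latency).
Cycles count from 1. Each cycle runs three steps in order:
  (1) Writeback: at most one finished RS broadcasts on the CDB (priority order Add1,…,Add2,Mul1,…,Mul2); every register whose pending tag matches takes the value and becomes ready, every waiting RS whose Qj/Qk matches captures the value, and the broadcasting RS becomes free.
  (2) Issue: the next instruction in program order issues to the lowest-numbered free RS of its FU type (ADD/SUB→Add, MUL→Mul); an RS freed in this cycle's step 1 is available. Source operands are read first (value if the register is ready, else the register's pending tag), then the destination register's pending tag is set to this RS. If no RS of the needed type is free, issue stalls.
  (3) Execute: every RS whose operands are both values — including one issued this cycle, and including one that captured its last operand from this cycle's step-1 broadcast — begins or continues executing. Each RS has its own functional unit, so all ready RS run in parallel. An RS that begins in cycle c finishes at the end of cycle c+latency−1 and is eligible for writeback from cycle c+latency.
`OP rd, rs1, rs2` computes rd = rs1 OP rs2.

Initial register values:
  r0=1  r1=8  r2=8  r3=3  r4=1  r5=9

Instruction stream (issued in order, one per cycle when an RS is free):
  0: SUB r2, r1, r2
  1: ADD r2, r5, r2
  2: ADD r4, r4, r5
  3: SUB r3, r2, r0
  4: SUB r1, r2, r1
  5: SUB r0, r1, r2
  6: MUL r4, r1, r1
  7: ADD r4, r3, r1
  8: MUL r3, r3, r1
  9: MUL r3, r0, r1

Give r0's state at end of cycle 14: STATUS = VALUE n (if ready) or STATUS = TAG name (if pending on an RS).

cycle 1: issue SUB r2<-Add1 // r0:1,r1:8,r2:Add1,r3:3,r4:1,r5:9
cycle 2: issue ADD r2<-Add2 // r0:1,r1:8,r2:Add2,r3:3,r4:1,r5:9
cycle 3: CDB Add1=0; issue ADD r4<-Add1 // r0:1,r1:8,r2:Add2,r3:3,r4:Add1,r5:9
cycle 4: stall // r0:1,r1:8,r2:Add2,r3:3,r4:Add1,r5:9
cycle 5: CDB Add1=10; issue SUB r3<-Add1 // r0:1,r1:8,r2:Add2,r3:Add1,r4:10,r5:9
cycle 6: CDB Add2=9; issue SUB r1<-Add2 // r0:1,r1:Add2,r2:9,r3:Add1,r4:10,r5:9
cycle 7: stall // r0:1,r1:Add2,r2:9,r3:Add1,r4:10,r5:9
cycle 8: CDB Add1=8; issue SUB r0<-Add1 // r0:Add1,r1:Add2,r2:9,r3:8,r4:10,r5:9
cycle 9: CDB Add2=1; issue MUL r4<-Mul1 // r0:Add1,r1:1,r2:9,r3:8,r4:Mul1,r5:9
cycle 10: issue ADD r4<-Add2 // r0:Add1,r1:1,r2:9,r3:8,r4:Add2,r5:9
cycle 11: CDB Add1=-8; issue MUL r3<-Mul2 // r0:-8,r1:1,r2:9,r3:Mul2,r4:Add2,r5:9
cycle 12: CDB Add2=9; stall // r0:-8,r1:1,r2:9,r3:Mul2,r4:9,r5:9
cycle 13: CDB Mul1=1; issue MUL r3<-Mul1 // r0:-8,r1:1,r2:9,r3:Mul1,r4:9,r5:9
cycle 14: - // r0:-8,r1:1,r2:9,r3:Mul1,r4:9,r5:9

STATUS = VALUE -8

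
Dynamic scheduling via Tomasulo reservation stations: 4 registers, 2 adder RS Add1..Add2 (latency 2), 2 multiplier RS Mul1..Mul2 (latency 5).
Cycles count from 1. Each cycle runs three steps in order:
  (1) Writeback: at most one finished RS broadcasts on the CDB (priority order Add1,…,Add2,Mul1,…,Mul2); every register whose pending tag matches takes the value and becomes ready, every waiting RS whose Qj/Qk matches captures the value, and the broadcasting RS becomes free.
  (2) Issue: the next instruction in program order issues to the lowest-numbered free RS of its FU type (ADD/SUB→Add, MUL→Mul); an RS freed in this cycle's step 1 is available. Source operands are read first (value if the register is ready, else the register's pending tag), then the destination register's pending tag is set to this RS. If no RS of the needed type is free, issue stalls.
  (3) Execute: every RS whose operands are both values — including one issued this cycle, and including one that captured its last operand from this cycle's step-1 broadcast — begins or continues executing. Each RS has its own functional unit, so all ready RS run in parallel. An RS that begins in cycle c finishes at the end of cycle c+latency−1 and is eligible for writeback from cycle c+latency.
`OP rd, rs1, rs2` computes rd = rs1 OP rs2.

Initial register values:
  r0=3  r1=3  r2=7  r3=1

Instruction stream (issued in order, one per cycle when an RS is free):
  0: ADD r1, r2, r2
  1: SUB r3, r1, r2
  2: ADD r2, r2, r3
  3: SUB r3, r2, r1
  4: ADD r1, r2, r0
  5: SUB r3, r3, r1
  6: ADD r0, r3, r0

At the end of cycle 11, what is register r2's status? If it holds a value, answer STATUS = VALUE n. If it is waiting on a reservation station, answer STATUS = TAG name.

STATUS = VALUE 14

cycle 1: issue ADD r1<-Add1 // r0:3,r1:Add1,r2:7,r3:1
cycle 2: issue SUB r3<-Add2 // r0:3,r1:Add1,r2:7,r3:Add2
cycle 3: CDB Add1=14; issue ADD r2<-Add1 // r0:3,r1:14,r2:Add1,r3:Add2
cycle 4: stall // r0:3,r1:14,r2:Add1,r3:Add2
cycle 5: CDB Add2=7; issue SUB r3<-Add2 // r0:3,r1:14,r2:Add1,r3:Add2
cycle 6: stall // r0:3,r1:14,r2:Add1,r3:Add2
cycle 7: CDB Add1=14; issue ADD r1<-Add1 // r0:3,r1:Add1,r2:14,r3:Add2
cycle 8: stall // r0:3,r1:Add1,r2:14,r3:Add2
cycle 9: CDB Add1=17; issue SUB r3<-Add1 // r0:3,r1:17,r2:14,r3:Add1
cycle 10: CDB Add2=0; issue ADD r0<-Add2 // r0:Add2,r1:17,r2:14,r3:Add1
cycle 11: - // r0:Add2,r1:17,r2:14,r3:Add1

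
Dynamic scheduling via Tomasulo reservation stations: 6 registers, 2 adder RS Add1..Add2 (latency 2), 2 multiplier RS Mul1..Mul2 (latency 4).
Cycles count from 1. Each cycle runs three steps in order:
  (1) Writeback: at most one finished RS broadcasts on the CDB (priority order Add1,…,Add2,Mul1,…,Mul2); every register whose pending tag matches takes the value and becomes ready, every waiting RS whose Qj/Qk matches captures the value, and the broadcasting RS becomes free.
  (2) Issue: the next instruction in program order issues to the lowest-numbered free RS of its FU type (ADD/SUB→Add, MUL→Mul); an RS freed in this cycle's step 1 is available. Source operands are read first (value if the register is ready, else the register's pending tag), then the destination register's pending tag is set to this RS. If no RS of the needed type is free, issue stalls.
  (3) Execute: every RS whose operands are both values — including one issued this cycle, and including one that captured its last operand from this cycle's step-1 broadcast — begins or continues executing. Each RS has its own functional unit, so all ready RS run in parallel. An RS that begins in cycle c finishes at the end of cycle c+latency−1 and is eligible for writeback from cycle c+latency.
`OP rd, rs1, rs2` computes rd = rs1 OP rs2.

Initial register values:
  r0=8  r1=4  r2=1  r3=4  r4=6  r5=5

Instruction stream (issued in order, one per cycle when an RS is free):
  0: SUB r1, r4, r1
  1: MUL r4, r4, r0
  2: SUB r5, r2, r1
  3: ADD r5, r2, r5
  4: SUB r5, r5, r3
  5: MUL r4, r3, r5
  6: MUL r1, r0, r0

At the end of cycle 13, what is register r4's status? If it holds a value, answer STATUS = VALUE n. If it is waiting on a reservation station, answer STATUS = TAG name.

c1: issue SUB r1<-Add1 | r0:8,r1:Add1,r2:1,r3:4,r4:6,r5:5
c2: issue MUL r4<-Mul1 | r0:8,r1:Add1,r2:1,r3:4,r4:Mul1,r5:5
c3: CDB Add1=2; issue SUB r5<-Add1 | r0:8,r1:2,r2:1,r3:4,r4:Mul1,r5:Add1
c4: issue ADD r5<-Add2 | r0:8,r1:2,r2:1,r3:4,r4:Mul1,r5:Add2
c5: CDB Add1=-1; issue SUB r5<-Add1 | r0:8,r1:2,r2:1,r3:4,r4:Mul1,r5:Add1
c6: CDB Mul1=48; issue MUL r4<-Mul1 | r0:8,r1:2,r2:1,r3:4,r4:Mul1,r5:Add1
c7: CDB Add2=0; issue MUL r1<-Mul2 | r0:8,r1:Mul2,r2:1,r3:4,r4:Mul1,r5:Add1
c8: - | r0:8,r1:Mul2,r2:1,r3:4,r4:Mul1,r5:Add1
c9: CDB Add1=-4 | r0:8,r1:Mul2,r2:1,r3:4,r4:Mul1,r5:-4
c10: - | r0:8,r1:Mul2,r2:1,r3:4,r4:Mul1,r5:-4
c11: CDB Mul2=64 | r0:8,r1:64,r2:1,r3:4,r4:Mul1,r5:-4
c12: - | r0:8,r1:64,r2:1,r3:4,r4:Mul1,r5:-4
c13: CDB Mul1=-16 | r0:8,r1:64,r2:1,r3:4,r4:-16,r5:-4

STATUS = VALUE -16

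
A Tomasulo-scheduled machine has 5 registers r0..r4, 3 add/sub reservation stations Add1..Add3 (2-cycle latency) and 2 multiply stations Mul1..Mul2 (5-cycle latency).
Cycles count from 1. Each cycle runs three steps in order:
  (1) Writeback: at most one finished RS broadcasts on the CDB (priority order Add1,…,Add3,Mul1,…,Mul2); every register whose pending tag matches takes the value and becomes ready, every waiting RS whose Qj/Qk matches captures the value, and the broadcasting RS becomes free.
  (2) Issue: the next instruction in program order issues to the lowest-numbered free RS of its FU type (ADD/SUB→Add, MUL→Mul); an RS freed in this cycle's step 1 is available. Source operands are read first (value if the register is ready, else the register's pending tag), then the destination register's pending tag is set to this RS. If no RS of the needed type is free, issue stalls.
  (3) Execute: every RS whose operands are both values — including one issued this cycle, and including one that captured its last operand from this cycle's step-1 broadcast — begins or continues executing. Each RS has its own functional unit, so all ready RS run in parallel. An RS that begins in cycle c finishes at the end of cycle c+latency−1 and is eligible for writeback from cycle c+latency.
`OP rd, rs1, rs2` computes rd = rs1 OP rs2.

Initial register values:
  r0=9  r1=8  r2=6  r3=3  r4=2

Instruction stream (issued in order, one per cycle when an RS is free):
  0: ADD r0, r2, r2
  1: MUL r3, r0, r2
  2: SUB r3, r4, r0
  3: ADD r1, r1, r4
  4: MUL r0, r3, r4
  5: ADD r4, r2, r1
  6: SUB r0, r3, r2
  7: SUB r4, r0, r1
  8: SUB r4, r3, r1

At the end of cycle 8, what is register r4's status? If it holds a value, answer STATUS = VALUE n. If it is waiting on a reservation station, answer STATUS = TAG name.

STATUS = TAG Add1

cycle 1: issue ADD r0<-Add1 // r0:Add1,r1:8,r2:6,r3:3,r4:2
cycle 2: issue MUL r3<-Mul1 // r0:Add1,r1:8,r2:6,r3:Mul1,r4:2
cycle 3: CDB Add1=12; issue SUB r3<-Add1 // r0:12,r1:8,r2:6,r3:Add1,r4:2
cycle 4: issue ADD r1<-Add2 // r0:12,r1:Add2,r2:6,r3:Add1,r4:2
cycle 5: CDB Add1=-10; issue MUL r0<-Mul2 // r0:Mul2,r1:Add2,r2:6,r3:-10,r4:2
cycle 6: CDB Add2=10; issue ADD r4<-Add1 // r0:Mul2,r1:10,r2:6,r3:-10,r4:Add1
cycle 7: issue SUB r0<-Add2 // r0:Add2,r1:10,r2:6,r3:-10,r4:Add1
cycle 8: CDB Add1=16; issue SUB r4<-Add1 // r0:Add2,r1:10,r2:6,r3:-10,r4:Add1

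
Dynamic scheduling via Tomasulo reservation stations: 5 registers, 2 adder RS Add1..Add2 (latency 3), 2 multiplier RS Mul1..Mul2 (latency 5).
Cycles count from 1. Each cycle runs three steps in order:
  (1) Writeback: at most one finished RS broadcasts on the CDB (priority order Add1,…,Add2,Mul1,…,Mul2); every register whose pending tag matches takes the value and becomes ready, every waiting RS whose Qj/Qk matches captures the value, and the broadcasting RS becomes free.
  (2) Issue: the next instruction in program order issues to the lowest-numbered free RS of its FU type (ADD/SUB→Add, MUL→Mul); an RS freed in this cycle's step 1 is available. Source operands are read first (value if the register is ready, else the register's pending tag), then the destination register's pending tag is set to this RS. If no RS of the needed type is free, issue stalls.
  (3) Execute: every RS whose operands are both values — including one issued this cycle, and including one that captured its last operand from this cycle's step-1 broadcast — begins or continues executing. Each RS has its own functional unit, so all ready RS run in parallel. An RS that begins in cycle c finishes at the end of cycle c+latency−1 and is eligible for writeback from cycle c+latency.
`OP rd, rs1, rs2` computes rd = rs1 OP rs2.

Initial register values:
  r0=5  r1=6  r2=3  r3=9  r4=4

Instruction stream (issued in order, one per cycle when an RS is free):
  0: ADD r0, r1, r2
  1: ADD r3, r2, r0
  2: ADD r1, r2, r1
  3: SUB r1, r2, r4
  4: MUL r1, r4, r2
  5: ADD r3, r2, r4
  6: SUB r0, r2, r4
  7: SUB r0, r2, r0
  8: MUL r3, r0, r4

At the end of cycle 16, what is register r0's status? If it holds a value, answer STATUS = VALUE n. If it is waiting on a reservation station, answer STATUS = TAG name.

STATUS = VALUE 4

cycle 1: issue ADD r0<-Add1 // r0:Add1,r1:6,r2:3,r3:9,r4:4
cycle 2: issue ADD r3<-Add2 // r0:Add1,r1:6,r2:3,r3:Add2,r4:4
cycle 3: stall // r0:Add1,r1:6,r2:3,r3:Add2,r4:4
cycle 4: CDB Add1=9; issue ADD r1<-Add1 // r0:9,r1:Add1,r2:3,r3:Add2,r4:4
cycle 5: stall // r0:9,r1:Add1,r2:3,r3:Add2,r4:4
cycle 6: stall // r0:9,r1:Add1,r2:3,r3:Add2,r4:4
cycle 7: CDB Add1=9; issue SUB r1<-Add1 // r0:9,r1:Add1,r2:3,r3:Add2,r4:4
cycle 8: CDB Add2=12; issue MUL r1<-Mul1 // r0:9,r1:Mul1,r2:3,r3:12,r4:4
cycle 9: issue ADD r3<-Add2 // r0:9,r1:Mul1,r2:3,r3:Add2,r4:4
cycle 10: CDB Add1=-1; issue SUB r0<-Add1 // r0:Add1,r1:Mul1,r2:3,r3:Add2,r4:4
cycle 11: stall // r0:Add1,r1:Mul1,r2:3,r3:Add2,r4:4
cycle 12: CDB Add2=7; issue SUB r0<-Add2 // r0:Add2,r1:Mul1,r2:3,r3:7,r4:4
cycle 13: CDB Add1=-1; issue MUL r3<-Mul2 // r0:Add2,r1:Mul1,r2:3,r3:Mul2,r4:4
cycle 14: CDB Mul1=12 // r0:Add2,r1:12,r2:3,r3:Mul2,r4:4
cycle 15: - // r0:Add2,r1:12,r2:3,r3:Mul2,r4:4
cycle 16: CDB Add2=4 // r0:4,r1:12,r2:3,r3:Mul2,r4:4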